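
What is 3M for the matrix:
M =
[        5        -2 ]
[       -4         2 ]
3M =
[       15        -6 ]
[      -12         6 ]

Scalar multiplication is elementwise: (3M)[i][j] = 3 * M[i][j].
  (3M)[0][0] = 3 * (5) = 15
  (3M)[0][1] = 3 * (-2) = -6
  (3M)[1][0] = 3 * (-4) = -12
  (3M)[1][1] = 3 * (2) = 6
3M =
[       15        -6 ]
[      -12         6 ]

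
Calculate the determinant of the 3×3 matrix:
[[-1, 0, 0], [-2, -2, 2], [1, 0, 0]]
0

Expansion along first row:
det = -1·det([[-2,2],[0,0]]) - 0·det([[-2,2],[1,0]]) + 0·det([[-2,-2],[1,0]])
    = -1·(-2·0 - 2·0) - 0·(-2·0 - 2·1) + 0·(-2·0 - -2·1)
    = -1·0 - 0·-2 + 0·2
    = 0 + 0 + 0 = 0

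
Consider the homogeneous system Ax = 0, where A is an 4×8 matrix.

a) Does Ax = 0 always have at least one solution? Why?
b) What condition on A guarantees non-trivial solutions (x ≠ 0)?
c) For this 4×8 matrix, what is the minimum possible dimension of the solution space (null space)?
a) Yes, x = 0 is always a solution. b) When A has linearly dependent columns (rank < n). c) Minimum nullity = 4.

a) x = 0 satisfies A·0 = 0, so the zero vector is always a solution.
b) Non-trivial solutions exist iff the columns of A are linearly dependent, equivalently rank(A) < n (the number of columns).
c) By rank-nullity, rank(A) + nullity(A) = n = 8. Since A has only 4 rows, rank(A) ≤ 4, so nullity(A) ≥ 8 - 4 = 4.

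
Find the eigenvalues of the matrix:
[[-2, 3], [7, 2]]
λ = -5 and λ = 5

Characteristic equation: det(A - λI) = 0
λ² - (trace)λ + (det) = 0
λ² - (0)λ + (-25) = 0
λ² - 0λ - 25 = 0
Solving: λ = -5, 5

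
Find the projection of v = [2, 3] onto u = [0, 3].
[0, 3]

The projection of v onto u is proj_u(v) = ((v·u) / (u·u)) · u.
v·u = (2)*(0) + (3)*(3) = 9.
u·u = (0)*(0) + (3)*(3) = 9.
coefficient = 9 / 9 = 1.
proj_u(v) = 1 · [0, 3] = [0, 3].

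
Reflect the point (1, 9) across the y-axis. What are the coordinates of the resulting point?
(-1, 9)

Reflection across y-axis: (1, 9) → (-1, 9)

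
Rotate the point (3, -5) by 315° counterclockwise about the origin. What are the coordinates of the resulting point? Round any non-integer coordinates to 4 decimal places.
(-1.4142, -5.6569)

Rotation matrix R(θ) = [[cos θ, -sin θ], [sin θ, cos θ]]; for θ = 315°:
R = [[√2/2, √2/2], [-√2/2, √2/2]]
Result: R × [3, -5]ᵀ = [√2/2·3 + (√2/2)·-5, -√2/2·3 + (√2/2)·-5]ᵀ = (-1.4142, -5.6569)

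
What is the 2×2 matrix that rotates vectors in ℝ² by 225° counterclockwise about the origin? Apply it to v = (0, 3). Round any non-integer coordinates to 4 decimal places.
R = [[-√2/2, √2/2], [-√2/2, -√2/2]]; R·v = (2.1213, -2.1213)

A counterclockwise rotation by angle θ in ℝ² has matrix R(θ) = [[cos θ, -sin θ], [sin θ, cos θ]].
For θ = 225°: cos θ = -√2/2, sin θ = -√2/2.
R(225°) = [[-√2/2, √2/2], [-√2/2, -√2/2]].
R·v = [-√2/2·0 + (√2/2)·3, -√2/2·0 + -√2/2·3] = (2.1213, -2.1213).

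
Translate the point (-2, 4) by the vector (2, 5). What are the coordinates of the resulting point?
(0, 9)

Translation by (2, 5):
x' = -2 + 2 = 0
y' = 4 + 5 = 9
Homogeneous matrix: [[1, 0, 2], [0, 1, 5], [0, 0, 1]]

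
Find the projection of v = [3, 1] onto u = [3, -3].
[1, -1]

The projection of v onto u is proj_u(v) = ((v·u) / (u·u)) · u.
v·u = (3)*(3) + (1)*(-3) = 6.
u·u = (3)*(3) + (-3)*(-3) = 18.
coefficient = 6 / 18 = 1/3.
proj_u(v) = 1/3 · [3, -3] = [1, -1].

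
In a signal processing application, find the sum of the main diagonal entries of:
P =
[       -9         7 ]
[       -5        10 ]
tr(P) = -9 + 10 = 1

The trace of a square matrix is the sum of its diagonal entries.
Diagonal entries of P: P[0][0] = -9, P[1][1] = 10.
tr(P) = -9 + 10 = 1.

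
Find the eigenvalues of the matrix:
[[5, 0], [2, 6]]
λ = 5 and λ = 6

Characteristic equation: det(A - λI) = 0
λ² - (trace)λ + (det) = 0
λ² - (11)λ + (30) = 0
λ² - 11λ + 30 = 0
Solving: λ = 5, 6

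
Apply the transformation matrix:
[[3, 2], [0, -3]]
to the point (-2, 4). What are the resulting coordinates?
(2, -12)

Matrix multiplication:
[[3, 2], [0, -3]] × [-2, 4]ᵀ
= [3×-2 + 2×4, 0×-2 + -3×4]ᵀ
= [2.0000, -12.0000]ᵀ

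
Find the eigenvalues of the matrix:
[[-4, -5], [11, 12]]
λ = 1 and λ = 7

Characteristic equation: det(A - λI) = 0
λ² - (trace)λ + (det) = 0
λ² - (8)λ + (7) = 0
λ² - 8λ + 7 = 0
Solving: λ = 1, 7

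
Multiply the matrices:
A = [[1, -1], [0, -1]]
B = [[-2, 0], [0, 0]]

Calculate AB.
[[-2, 0], [0, 0]]

Each entry (i,j) of AB = sum over k of A[i][k]*B[k][j].
(AB)[0][0] = (1)*(-2) + (-1)*(0) = -2
(AB)[0][1] = (1)*(0) + (-1)*(0) = 0
(AB)[1][0] = (0)*(-2) + (-1)*(0) = 0
(AB)[1][1] = (0)*(0) + (-1)*(0) = 0
AB = [[-2, 0], [0, 0]]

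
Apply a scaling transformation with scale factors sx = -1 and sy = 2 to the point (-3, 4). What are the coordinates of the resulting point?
(3, 8)

Scaling matrix:
[[-1, 0], [0, 2]]
Result: (-3 × -1, 4 × 2) = (3, 8)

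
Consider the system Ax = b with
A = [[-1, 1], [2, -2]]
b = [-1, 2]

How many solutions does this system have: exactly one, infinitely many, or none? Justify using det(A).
Infinitely many solutions

det(A) = (-1)*(-2) - (1)*(2) = 0, so A is singular (column 2 is -1 times column 1).
b = [-1, 2] = 1 * column 1 of A, so b lies in the column space of A.
A singular matrix whose right-hand side is in its column space gives a 1-parameter family of solutions — infinitely many.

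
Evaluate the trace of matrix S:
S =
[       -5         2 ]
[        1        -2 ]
tr(S) = -5 - 2 = -7

The trace of a square matrix is the sum of its diagonal entries.
Diagonal entries of S: S[0][0] = -5, S[1][1] = -2.
tr(S) = -5 - 2 = -7.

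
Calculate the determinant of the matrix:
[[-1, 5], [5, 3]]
-28

For a 2×2 matrix [[a, b], [c, d]], det = ad - bc
det = (-1)(3) - (5)(5) = -3 - 25 = -28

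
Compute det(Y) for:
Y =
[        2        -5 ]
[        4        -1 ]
det(Y) = 18

For a 2×2 matrix [[a, b], [c, d]], det = a*d - b*c.
det(Y) = (2)*(-1) - (-5)*(4) = -2 + 20 = 18.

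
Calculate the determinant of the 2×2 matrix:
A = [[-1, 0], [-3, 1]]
-1

For A = [[a, b], [c, d]], det(A) = a*d - b*c.
det(A) = (-1)*(1) - (0)*(-3) = -1 - 0 = -1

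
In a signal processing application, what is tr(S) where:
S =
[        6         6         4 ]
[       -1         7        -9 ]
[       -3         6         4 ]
tr(S) = 6 + 7 + 4 = 17

The trace of a square matrix is the sum of its diagonal entries.
Diagonal entries of S: S[0][0] = 6, S[1][1] = 7, S[2][2] = 4.
tr(S) = 6 + 7 + 4 = 17.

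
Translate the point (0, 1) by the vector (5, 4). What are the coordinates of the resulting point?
(5, 5)

Translation by (5, 4):
x' = 0 + 5 = 5
y' = 1 + 4 = 5
Homogeneous matrix: [[1, 0, 5], [0, 1, 4], [0, 0, 1]]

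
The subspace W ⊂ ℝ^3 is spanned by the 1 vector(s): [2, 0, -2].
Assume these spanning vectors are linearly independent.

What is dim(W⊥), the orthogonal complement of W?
dim(W⊥) = 2

For any subspace W of ℝ^n, dim(W) + dim(W⊥) = n (the whole-space dimension).
Here the given 1 vectors are linearly independent, so dim(W) = 1.
Thus dim(W⊥) = n - dim(W) = 3 - 1 = 2.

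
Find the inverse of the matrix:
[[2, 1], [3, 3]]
[[1, -1/3], [-1, 2/3]]

For [[a,b],[c,d]], inverse = (1/det)·[[d,-b],[-c,a]]
det = 2·3 - 1·3 = 3
Inverse = (1/3)·[[3, -1], [-3, 2]]
        = [[1, -1/3], [-1, 2/3]]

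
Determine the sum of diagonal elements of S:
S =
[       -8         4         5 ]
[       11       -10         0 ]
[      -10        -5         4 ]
tr(S) = -8 - 10 + 4 = -14

The trace of a square matrix is the sum of its diagonal entries.
Diagonal entries of S: S[0][0] = -8, S[1][1] = -10, S[2][2] = 4.
tr(S) = -8 - 10 + 4 = -14.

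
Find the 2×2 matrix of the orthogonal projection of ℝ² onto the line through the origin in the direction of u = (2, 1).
[[4/5, 2/5], [2/5, 1/5]]

The orthogonal projection onto the line spanned by a nonzero vector u = (a, b) has matrix P = (u uᵀ) / (uᵀ u) = (1/(a² + b²)) · [[a², ab], [ab, b²]].
Here u = (2, 1), so a² + b² = 4 + 1 = 5.
P = (1/5) · [[4, 2], [2, 1]] = [[4/5, 2/5], [2/5, 1/5]].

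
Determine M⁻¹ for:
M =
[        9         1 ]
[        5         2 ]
det(M) = 13
M⁻¹ =
[     2/13     -1/13 ]
[    -5/13      9/13 ]

For a 2×2 matrix M = [[a, b], [c, d]] with det(M) ≠ 0, M⁻¹ = (1/det(M)) * [[d, -b], [-c, a]].
det(M) = (9)*(2) - (1)*(5) = 18 - 5 = 13.
M⁻¹ = (1/13) * [[2, -1], [-5, 9]].
Dividing each entry by 13 and reducing:
M⁻¹ =
[     2/13     -1/13 ]
[    -5/13      9/13 ]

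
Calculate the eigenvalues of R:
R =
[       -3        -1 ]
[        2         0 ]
λ = -2, -1

Solve det(R - λI) = 0. For a 2×2 matrix the characteristic equation is λ² - (trace)λ + det = 0.
trace(R) = a + d = -3 + 0 = -3.
det(R) = a*d - b*c = (-3)*(0) - (-1)*(2) = 0 + 2 = 2.
Characteristic equation: λ² - (-3)λ + (2) = 0.
Discriminant = (-3)² - 4*(2) = 9 - 8 = 1.
λ = (-3 ± √1) / 2 = (-3 ± 1) / 2 = -2, -1.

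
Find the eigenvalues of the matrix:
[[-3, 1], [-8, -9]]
λ = -7 and λ = -5

Characteristic equation: det(A - λI) = 0
λ² - (trace)λ + (det) = 0
λ² - (-12)λ + (35) = 0
λ² + 12λ + 35 = 0
Solving: λ = -7, -5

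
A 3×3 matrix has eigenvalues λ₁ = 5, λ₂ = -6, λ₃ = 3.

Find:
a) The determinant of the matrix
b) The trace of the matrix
det = -90, trace = 2

Two standard eigenvalue identities:
- det(A) equals the product of the eigenvalues (counted with multiplicity).
- trace(A) equals the sum of the eigenvalues.
det(A) = (5)*(-6)*(3) = -90.
trace(A) = 5 - 6 + 3 = 2.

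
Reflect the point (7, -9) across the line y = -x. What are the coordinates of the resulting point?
(9, -7)

Reflection across line y = -x: (7, -9) → (9, -7)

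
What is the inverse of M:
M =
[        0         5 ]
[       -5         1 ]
det(M) = 25
M⁻¹ =
[     1/25      -1/5 ]
[      1/5         0 ]

For a 2×2 matrix M = [[a, b], [c, d]] with det(M) ≠ 0, M⁻¹ = (1/det(M)) * [[d, -b], [-c, a]].
det(M) = (0)*(1) - (5)*(-5) = 0 + 25 = 25.
M⁻¹ = (1/25) * [[1, -5], [5, 0]].
Dividing each entry by 25 and reducing:
M⁻¹ =
[     1/25      -1/5 ]
[      1/5         0 ]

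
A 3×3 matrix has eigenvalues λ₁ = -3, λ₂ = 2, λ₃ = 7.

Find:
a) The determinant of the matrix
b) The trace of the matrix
det = -42, trace = 6

Two standard eigenvalue identities:
- det(A) equals the product of the eigenvalues (counted with multiplicity).
- trace(A) equals the sum of the eigenvalues.
det(A) = (-3)*(2)*(7) = -42.
trace(A) = -3 + 2 + 7 = 6.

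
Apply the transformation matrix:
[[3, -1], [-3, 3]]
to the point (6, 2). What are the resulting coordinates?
(16, -12)

Matrix multiplication:
[[3, -1], [-3, 3]] × [6, 2]ᵀ
= [3×6 + -1×2, -3×6 + 3×2]ᵀ
= [16.0000, -12.0000]ᵀ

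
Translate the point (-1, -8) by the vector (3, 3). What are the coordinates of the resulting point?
(2, -5)

Translation by (3, 3):
x' = -1 + 3 = 2
y' = -8 + 3 = -5
Homogeneous matrix: [[1, 0, 3], [0, 1, 3], [0, 0, 1]]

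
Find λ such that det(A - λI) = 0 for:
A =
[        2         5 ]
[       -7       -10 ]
λ = -5, -3

Solve det(A - λI) = 0. For a 2×2 matrix the characteristic equation is λ² - (trace)λ + det = 0.
trace(A) = a + d = 2 - 10 = -8.
det(A) = a*d - b*c = (2)*(-10) - (5)*(-7) = -20 + 35 = 15.
Characteristic equation: λ² - (-8)λ + (15) = 0.
Discriminant = (-8)² - 4*(15) = 64 - 60 = 4.
λ = (-8 ± √4) / 2 = (-8 ± 2) / 2 = -5, -3.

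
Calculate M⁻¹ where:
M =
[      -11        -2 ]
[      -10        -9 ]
det(M) = 79
M⁻¹ =
[    -9/79      2/79 ]
[    10/79    -11/79 ]

For a 2×2 matrix M = [[a, b], [c, d]] with det(M) ≠ 0, M⁻¹ = (1/det(M)) * [[d, -b], [-c, a]].
det(M) = (-11)*(-9) - (-2)*(-10) = 99 - 20 = 79.
M⁻¹ = (1/79) * [[-9, 2], [10, -11]].
Dividing each entry by 79 and reducing:
M⁻¹ =
[    -9/79      2/79 ]
[    10/79    -11/79 ]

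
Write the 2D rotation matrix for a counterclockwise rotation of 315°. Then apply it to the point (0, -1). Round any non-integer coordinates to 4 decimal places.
R = [[√2/2, √2/2], [-√2/2, √2/2]]; R·(0, -1) = (-0.7071, -0.7071)

Rotation matrix formula: R(θ) = [[cos θ, -sin θ], [sin θ, cos θ]]
For θ = 315°:
cos(315°) = √2/2
sin(315°) = -√2/2
R = [[√2/2, √2/2], [-√2/2, √2/2]]
Apply to (0, -1): [√2/2·0 + (√2/2)·-1, -√2/2·0 + √2/2·-1] = (-0.7071, -0.7071)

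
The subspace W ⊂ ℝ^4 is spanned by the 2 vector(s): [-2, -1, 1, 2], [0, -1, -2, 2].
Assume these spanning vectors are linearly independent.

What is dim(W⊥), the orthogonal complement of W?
dim(W⊥) = 2

For any subspace W of ℝ^n, dim(W) + dim(W⊥) = n (the whole-space dimension).
Here the given 2 vectors are linearly independent, so dim(W) = 2.
Thus dim(W⊥) = n - dim(W) = 4 - 2 = 2.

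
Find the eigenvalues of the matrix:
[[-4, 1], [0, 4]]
λ = -4 and λ = 4

Characteristic equation: det(A - λI) = 0
λ² - (trace)λ + (det) = 0
λ² - (0)λ + (-16) = 0
λ² - 0λ - 16 = 0
Solving: λ = -4, 4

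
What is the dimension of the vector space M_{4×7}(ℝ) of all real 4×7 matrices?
Dimension = 28

A real 4×7 matrix is determined by its 4·7 = 28 independent entries.
A standard basis is {E_ij : 1 ≤ i ≤ 4, 1 ≤ j ≤ 7}, where E_ij has a 1 in position (i, j) and 0 elsewhere — there are 28 such matrices, and they are linearly independent and span M_{4×7}(ℝ).
Therefore dim(M_{4×7}(ℝ)) = 28.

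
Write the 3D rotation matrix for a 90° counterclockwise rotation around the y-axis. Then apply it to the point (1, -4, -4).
R = [[0, 0, 1], [0, 1, 0], [-1, 0, 0]]; R·(1, -4, -4) = (-4, -4, -1)

Rotation matrix for 90° around y-axis:
cos(90°) = 0, sin(90°) = 1
R = [[0, 0, 1], [0, 1, 0], [-1, 0, 0]]
Apply to (1, -4, -4): R·[1, -4, -4]ᵀ = (-4, -4, -1)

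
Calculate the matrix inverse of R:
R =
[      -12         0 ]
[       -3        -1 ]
det(R) = 12
R⁻¹ =
[    -1/12         0 ]
[      1/4        -1 ]

For a 2×2 matrix R = [[a, b], [c, d]] with det(R) ≠ 0, R⁻¹ = (1/det(R)) * [[d, -b], [-c, a]].
det(R) = (-12)*(-1) - (0)*(-3) = 12 - 0 = 12.
R⁻¹ = (1/12) * [[-1, 0], [3, -12]].
Dividing each entry by 12 and reducing:
R⁻¹ =
[    -1/12         0 ]
[      1/4        -1 ]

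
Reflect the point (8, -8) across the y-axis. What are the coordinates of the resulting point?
(-8, -8)

Reflection across y-axis: (8, -8) → (-8, -8)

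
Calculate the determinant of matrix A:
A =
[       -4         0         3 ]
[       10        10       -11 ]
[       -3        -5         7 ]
det(A) = -120

Expand along row 0 (cofactor expansion): det(A) = a*(e*i - f*h) - b*(d*i - f*g) + c*(d*h - e*g), where the 3×3 is [[a, b, c], [d, e, f], [g, h, i]].
Minor M_00 = (10)*(7) - (-11)*(-5) = 70 - 55 = 15.
Minor M_01 = (10)*(7) - (-11)*(-3) = 70 - 33 = 37.
Minor M_02 = (10)*(-5) - (10)*(-3) = -50 + 30 = -20.
det(A) = (-4)*(15) - (0)*(37) + (3)*(-20) = -60 + 0 - 60 = -120.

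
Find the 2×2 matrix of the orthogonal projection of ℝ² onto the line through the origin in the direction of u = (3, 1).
[[9/10, 3/10], [3/10, 1/10]]

The orthogonal projection onto the line spanned by a nonzero vector u = (a, b) has matrix P = (u uᵀ) / (uᵀ u) = (1/(a² + b²)) · [[a², ab], [ab, b²]].
Here u = (3, 1), so a² + b² = 9 + 1 = 10.
P = (1/10) · [[9, 3], [3, 1]] = [[9/10, 3/10], [3/10, 1/10]].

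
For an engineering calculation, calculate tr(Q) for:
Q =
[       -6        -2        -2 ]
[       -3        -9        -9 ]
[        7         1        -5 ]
tr(Q) = -6 - 9 - 5 = -20

The trace of a square matrix is the sum of its diagonal entries.
Diagonal entries of Q: Q[0][0] = -6, Q[1][1] = -9, Q[2][2] = -5.
tr(Q) = -6 - 9 - 5 = -20.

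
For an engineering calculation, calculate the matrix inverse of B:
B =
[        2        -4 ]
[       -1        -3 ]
det(B) = -10
B⁻¹ =
[     3/10      -2/5 ]
[    -1/10      -1/5 ]

For a 2×2 matrix B = [[a, b], [c, d]] with det(B) ≠ 0, B⁻¹ = (1/det(B)) * [[d, -b], [-c, a]].
det(B) = (2)*(-3) - (-4)*(-1) = -6 - 4 = -10.
B⁻¹ = (1/-10) * [[-3, 4], [1, 2]].
Dividing each entry by -10 and reducing:
B⁻¹ =
[     3/10      -2/5 ]
[    -1/10      -1/5 ]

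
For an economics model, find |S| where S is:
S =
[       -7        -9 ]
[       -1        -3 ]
det(S) = 12

For a 2×2 matrix [[a, b], [c, d]], det = a*d - b*c.
det(S) = (-7)*(-3) - (-9)*(-1) = 21 - 9 = 12.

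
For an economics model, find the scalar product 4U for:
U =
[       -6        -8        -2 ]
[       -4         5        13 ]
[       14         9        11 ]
4U =
[      -24       -32        -8 ]
[      -16        20        52 ]
[       56        36        44 ]

Scalar multiplication is elementwise: (4U)[i][j] = 4 * U[i][j].
  (4U)[0][0] = 4 * (-6) = -24
  (4U)[0][1] = 4 * (-8) = -32
  (4U)[0][2] = 4 * (-2) = -8
  (4U)[1][0] = 4 * (-4) = -16
  (4U)[1][1] = 4 * (5) = 20
  (4U)[1][2] = 4 * (13) = 52
  (4U)[2][0] = 4 * (14) = 56
  (4U)[2][1] = 4 * (9) = 36
  (4U)[2][2] = 4 * (11) = 44
4U =
[      -24       -32        -8 ]
[      -16        20        52 ]
[       56        36        44 ]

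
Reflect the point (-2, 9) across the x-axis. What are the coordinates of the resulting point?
(-2, -9)

Reflection across x-axis: (-2, 9) → (-2, -9)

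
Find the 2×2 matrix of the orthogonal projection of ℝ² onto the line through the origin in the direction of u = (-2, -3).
[[4/13, 6/13], [6/13, 9/13]]

The orthogonal projection onto the line spanned by a nonzero vector u = (a, b) has matrix P = (u uᵀ) / (uᵀ u) = (1/(a² + b²)) · [[a², ab], [ab, b²]].
Here u = (-2, -3), so a² + b² = 4 + 9 = 13.
P = (1/13) · [[4, 6], [6, 9]] = [[4/13, 6/13], [6/13, 9/13]].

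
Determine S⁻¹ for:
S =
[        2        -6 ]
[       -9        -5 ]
det(S) = -64
S⁻¹ =
[     5/64     -3/32 ]
[    -9/64     -1/32 ]

For a 2×2 matrix S = [[a, b], [c, d]] with det(S) ≠ 0, S⁻¹ = (1/det(S)) * [[d, -b], [-c, a]].
det(S) = (2)*(-5) - (-6)*(-9) = -10 - 54 = -64.
S⁻¹ = (1/-64) * [[-5, 6], [9, 2]].
Dividing each entry by -64 and reducing:
S⁻¹ =
[     5/64     -3/32 ]
[    -9/64     -1/32 ]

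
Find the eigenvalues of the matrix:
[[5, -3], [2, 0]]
λ = 2 and λ = 3

Characteristic equation: det(A - λI) = 0
λ² - (trace)λ + (det) = 0
λ² - (5)λ + (6) = 0
λ² - 5λ + 6 = 0
Solving: λ = 2, 3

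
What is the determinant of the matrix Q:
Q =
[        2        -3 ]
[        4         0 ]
det(Q) = 12

For a 2×2 matrix [[a, b], [c, d]], det = a*d - b*c.
det(Q) = (2)*(0) - (-3)*(4) = 0 + 12 = 12.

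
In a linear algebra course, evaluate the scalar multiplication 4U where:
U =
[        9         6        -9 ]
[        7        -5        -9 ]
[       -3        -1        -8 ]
4U =
[       36        24       -36 ]
[       28       -20       -36 ]
[      -12        -4       -32 ]

Scalar multiplication is elementwise: (4U)[i][j] = 4 * U[i][j].
  (4U)[0][0] = 4 * (9) = 36
  (4U)[0][1] = 4 * (6) = 24
  (4U)[0][2] = 4 * (-9) = -36
  (4U)[1][0] = 4 * (7) = 28
  (4U)[1][1] = 4 * (-5) = -20
  (4U)[1][2] = 4 * (-9) = -36
  (4U)[2][0] = 4 * (-3) = -12
  (4U)[2][1] = 4 * (-1) = -4
  (4U)[2][2] = 4 * (-8) = -32
4U =
[       36        24       -36 ]
[       28       -20       -36 ]
[      -12        -4       -32 ]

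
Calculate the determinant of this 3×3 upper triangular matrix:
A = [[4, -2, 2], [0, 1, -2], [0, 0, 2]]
8

The determinant of a triangular matrix is the product of its diagonal entries (the off-diagonal entries above the diagonal do not affect it).
det(A) = (4) * (1) * (2) = 8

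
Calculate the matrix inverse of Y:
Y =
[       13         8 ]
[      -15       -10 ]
det(Y) = -10
Y⁻¹ =
[        1       4/5 ]
[     -3/2    -13/10 ]

For a 2×2 matrix Y = [[a, b], [c, d]] with det(Y) ≠ 0, Y⁻¹ = (1/det(Y)) * [[d, -b], [-c, a]].
det(Y) = (13)*(-10) - (8)*(-15) = -130 + 120 = -10.
Y⁻¹ = (1/-10) * [[-10, -8], [15, 13]].
Dividing each entry by -10 and reducing:
Y⁻¹ =
[        1       4/5 ]
[     -3/2    -13/10 ]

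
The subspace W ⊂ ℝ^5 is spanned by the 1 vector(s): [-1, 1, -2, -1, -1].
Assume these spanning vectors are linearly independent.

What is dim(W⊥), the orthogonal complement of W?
dim(W⊥) = 4

For any subspace W of ℝ^n, dim(W) + dim(W⊥) = n (the whole-space dimension).
Here the given 1 vectors are linearly independent, so dim(W) = 1.
Thus dim(W⊥) = n - dim(W) = 5 - 1 = 4.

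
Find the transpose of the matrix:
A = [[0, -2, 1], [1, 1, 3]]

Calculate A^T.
[[0, 1], [-2, 1], [1, 3]]

The transpose sends entry (i,j) to (j,i); rows become columns.
Row 0 of A: [0, -2, 1] -> column 0 of A^T.
Row 1 of A: [1, 1, 3] -> column 1 of A^T.
A^T = [[0, 1], [-2, 1], [1, 3]]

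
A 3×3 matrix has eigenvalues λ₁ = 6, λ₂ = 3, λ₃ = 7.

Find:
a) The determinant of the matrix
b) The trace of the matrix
det = 126, trace = 16

Two standard eigenvalue identities:
- det(A) equals the product of the eigenvalues (counted with multiplicity).
- trace(A) equals the sum of the eigenvalues.
det(A) = (6)*(3)*(7) = 126.
trace(A) = 6 + 3 + 7 = 16.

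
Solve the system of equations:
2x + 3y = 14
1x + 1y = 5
x = 1, y = 4

Use elimination (row reduction):
Equation 1: 2x + 3y = 14.
Equation 2: 1x + 1y = 5.
Multiply Eq1 by 1 and Eq2 by 2: 2x + 3y = 14;  2x + 2y = 10.
Subtract: (-1)y = -4, so y = 4.
Back-substitute into Eq1: 2x + 3*(4) = 14, so x = 1.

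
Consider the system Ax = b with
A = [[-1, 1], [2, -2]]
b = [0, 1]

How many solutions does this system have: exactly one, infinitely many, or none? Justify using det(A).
No solution

det(A) = (-1)*(-2) - (1)*(2) = 0, so A is singular.
The column space of A is span(column 1) = span([-1, 2]).
b = [0, 1] is not a scalar multiple of column 1, so b ∉ column space and the system is inconsistent — no solution.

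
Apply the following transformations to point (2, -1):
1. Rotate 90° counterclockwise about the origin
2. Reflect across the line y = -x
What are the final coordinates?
(-2, -1)

Step 1: Rotate 90° → (1, 2)
Step 2: Reflect across the line y = -x → (-2, -1)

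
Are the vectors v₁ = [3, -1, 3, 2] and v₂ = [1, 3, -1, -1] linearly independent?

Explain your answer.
Yes, linearly independent

Two vectors are linearly dependent iff one is a scalar multiple of the other.
No single scalar k satisfies v₂ = k·v₁ (the ratios of corresponding entries disagree), so v₁ and v₂ are linearly independent.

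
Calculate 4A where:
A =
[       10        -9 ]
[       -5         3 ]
4A =
[       40       -36 ]
[      -20        12 ]

Scalar multiplication is elementwise: (4A)[i][j] = 4 * A[i][j].
  (4A)[0][0] = 4 * (10) = 40
  (4A)[0][1] = 4 * (-9) = -36
  (4A)[1][0] = 4 * (-5) = -20
  (4A)[1][1] = 4 * (3) = 12
4A =
[       40       -36 ]
[      -20        12 ]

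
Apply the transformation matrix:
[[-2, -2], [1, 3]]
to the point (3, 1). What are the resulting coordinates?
(-8, 6)

Matrix multiplication:
[[-2, -2], [1, 3]] × [3, 1]ᵀ
= [-2×3 + -2×1, 1×3 + 3×1]ᵀ
= [-8.0000, 6.0000]ᵀ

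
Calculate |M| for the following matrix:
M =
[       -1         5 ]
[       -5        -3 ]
det(M) = 28

For a 2×2 matrix [[a, b], [c, d]], det = a*d - b*c.
det(M) = (-1)*(-3) - (5)*(-5) = 3 + 25 = 28.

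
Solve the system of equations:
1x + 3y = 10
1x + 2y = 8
x = 4, y = 2

Use elimination (row reduction):
Equation 1: 1x + 3y = 10.
Equation 2: 1x + 2y = 8.
Multiply Eq1 by 1 and Eq2 by 1: 1x + 3y = 10;  1x + 2y = 8.
Subtract: (-1)y = -2, so y = 2.
Back-substitute into Eq1: 1x + 3*(2) = 10, so x = 4.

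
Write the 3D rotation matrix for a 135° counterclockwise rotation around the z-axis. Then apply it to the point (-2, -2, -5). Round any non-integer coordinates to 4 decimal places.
R = [[-√2/2, -√2/2, 0], [√2/2, -√2/2, 0], [0, 0, 1]]; R·(-2, -2, -5) = (2.8284, 0.0000, -5.0000)

Rotation matrix for 135° around z-axis:
cos(135°) = -√2/2, sin(135°) = √2/2
R = [[-√2/2, -√2/2, 0], [√2/2, -√2/2, 0], [0, 0, 1]]
Apply to (-2, -2, -5): R·[-2, -2, -5]ᵀ = (2.8284, 0.0000, -5.0000)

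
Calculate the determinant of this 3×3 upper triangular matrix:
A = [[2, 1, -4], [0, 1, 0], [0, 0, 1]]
2

The determinant of a triangular matrix is the product of its diagonal entries (the off-diagonal entries above the diagonal do not affect it).
det(A) = (2) * (1) * (1) = 2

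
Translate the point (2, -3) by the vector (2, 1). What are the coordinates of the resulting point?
(4, -2)

Translation by (2, 1):
x' = 2 + 2 = 4
y' = -3 + 1 = -2
Homogeneous matrix: [[1, 0, 2], [0, 1, 1], [0, 0, 1]]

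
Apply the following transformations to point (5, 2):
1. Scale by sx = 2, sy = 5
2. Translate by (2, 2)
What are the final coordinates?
(12, 12)

Step 1: Scale (5, 2) by (sx, sy) = (2, 5) → (10, 10)
Step 2: Translate by (2, 2) → (12, 12)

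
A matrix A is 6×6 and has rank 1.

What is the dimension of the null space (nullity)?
5

The rank-nullity theorem for an m×n matrix states:
rank(A) + nullity(A) = n (the number of columns).
Here n = 6 and rank(A) = 1, so nullity(A) = 6 - 1 = 5.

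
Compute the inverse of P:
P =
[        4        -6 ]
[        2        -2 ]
det(P) = 4
P⁻¹ =
[     -1/2       3/2 ]
[     -1/2         1 ]

For a 2×2 matrix P = [[a, b], [c, d]] with det(P) ≠ 0, P⁻¹ = (1/det(P)) * [[d, -b], [-c, a]].
det(P) = (4)*(-2) - (-6)*(2) = -8 + 12 = 4.
P⁻¹ = (1/4) * [[-2, 6], [-2, 4]].
Dividing each entry by 4 and reducing:
P⁻¹ =
[     -1/2       3/2 ]
[     -1/2         1 ]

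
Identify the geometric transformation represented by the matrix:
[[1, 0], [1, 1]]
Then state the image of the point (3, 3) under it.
vertical shear with factor 1; image of (3, 3) is (3, 6)

The matrix [[1, 0], [k, 1]] sends (x, y) to (x, 1x + y), leaving the x-coordinate fixed: a vertical shear.
The matrix [[1, 0], [1, 1]] represents: vertical shear with factor 1.
Applying it to (3, 3): [1·3 + 0·3, 1·3 + 1·3] = (3, 6).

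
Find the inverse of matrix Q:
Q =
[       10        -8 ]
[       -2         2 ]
det(Q) = 4
Q⁻¹ =
[      1/2         2 ]
[      1/2       5/2 ]

For a 2×2 matrix Q = [[a, b], [c, d]] with det(Q) ≠ 0, Q⁻¹ = (1/det(Q)) * [[d, -b], [-c, a]].
det(Q) = (10)*(2) - (-8)*(-2) = 20 - 16 = 4.
Q⁻¹ = (1/4) * [[2, 8], [2, 10]].
Dividing each entry by 4 and reducing:
Q⁻¹ =
[      1/2         2 ]
[      1/2       5/2 ]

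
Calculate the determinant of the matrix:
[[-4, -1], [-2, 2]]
-10

For a 2×2 matrix [[a, b], [c, d]], det = ad - bc
det = (-4)(2) - (-1)(-2) = -8 - 2 = -10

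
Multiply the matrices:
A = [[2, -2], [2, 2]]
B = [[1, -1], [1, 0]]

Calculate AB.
[[0, -2], [4, -2]]

Each entry (i,j) of AB = sum over k of A[i][k]*B[k][j].
(AB)[0][0] = (2)*(1) + (-2)*(1) = 0
(AB)[0][1] = (2)*(-1) + (-2)*(0) = -2
(AB)[1][0] = (2)*(1) + (2)*(1) = 4
(AB)[1][1] = (2)*(-1) + (2)*(0) = -2
AB = [[0, -2], [4, -2]]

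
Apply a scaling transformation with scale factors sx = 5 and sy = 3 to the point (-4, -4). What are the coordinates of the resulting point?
(-20, -12)

Scaling matrix:
[[5, 0], [0, 3]]
Result: (-4 × 5, -4 × 3) = (-20, -12)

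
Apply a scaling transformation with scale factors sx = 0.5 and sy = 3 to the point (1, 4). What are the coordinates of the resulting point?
(0.5, 12)

Scaling matrix:
[[0.50, 0], [0, 3]]
Result: (1 × 0.5, 4 × 3) = (0.5, 12)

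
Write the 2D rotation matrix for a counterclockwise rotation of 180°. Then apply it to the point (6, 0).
R = [[-1, 0], [0, -1]]; R·(6, 0) = (-6, 0)

Rotation matrix formula: R(θ) = [[cos θ, -sin θ], [sin θ, cos θ]]
For θ = 180°:
cos(180°) = -1
sin(180°) = 0
R = [[-1, 0], [0, -1]]
Apply to (6, 0): [-1·6 + (0)·0, 0·6 + -1·0] = (-6, 0)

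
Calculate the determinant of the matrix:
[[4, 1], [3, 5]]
17

For a 2×2 matrix [[a, b], [c, d]], det = ad - bc
det = (4)(5) - (1)(3) = 20 - 3 = 17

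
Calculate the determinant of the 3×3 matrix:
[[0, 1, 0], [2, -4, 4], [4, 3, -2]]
20

Expansion along first row:
det = 0·det([[-4,4],[3,-2]]) - 1·det([[2,4],[4,-2]]) + 0·det([[2,-4],[4,3]])
    = 0·(-4·-2 - 4·3) - 1·(2·-2 - 4·4) + 0·(2·3 - -4·4)
    = 0·-4 - 1·-20 + 0·22
    = 0 + 20 + 0 = 20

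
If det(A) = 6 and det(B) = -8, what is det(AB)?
-48

Use the multiplicative property of determinants: det(AB) = det(A)*det(B).
det(AB) = (6)*(-8) = -48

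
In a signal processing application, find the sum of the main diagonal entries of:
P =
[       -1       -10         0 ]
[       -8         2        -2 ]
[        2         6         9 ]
tr(P) = -1 + 2 + 9 = 10

The trace of a square matrix is the sum of its diagonal entries.
Diagonal entries of P: P[0][0] = -1, P[1][1] = 2, P[2][2] = 9.
tr(P) = -1 + 2 + 9 = 10.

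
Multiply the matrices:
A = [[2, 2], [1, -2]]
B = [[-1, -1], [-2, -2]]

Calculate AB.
[[-6, -6], [3, 3]]

Each entry (i,j) of AB = sum over k of A[i][k]*B[k][j].
(AB)[0][0] = (2)*(-1) + (2)*(-2) = -6
(AB)[0][1] = (2)*(-1) + (2)*(-2) = -6
(AB)[1][0] = (1)*(-1) + (-2)*(-2) = 3
(AB)[1][1] = (1)*(-1) + (-2)*(-2) = 3
AB = [[-6, -6], [3, 3]]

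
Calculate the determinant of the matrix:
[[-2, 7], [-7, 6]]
37

For a 2×2 matrix [[a, b], [c, d]], det = ad - bc
det = (-2)(6) - (7)(-7) = -12 - -49 = 37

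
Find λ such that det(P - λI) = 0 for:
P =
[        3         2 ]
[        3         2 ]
λ = 0, 5

Solve det(P - λI) = 0. For a 2×2 matrix the characteristic equation is λ² - (trace)λ + det = 0.
trace(P) = a + d = 3 + 2 = 5.
det(P) = a*d - b*c = (3)*(2) - (2)*(3) = 6 - 6 = 0.
Characteristic equation: λ² - (5)λ + (0) = 0.
Discriminant = (5)² - 4*(0) = 25 - 0 = 25.
λ = (5 ± √25) / 2 = (5 ± 5) / 2 = 0, 5.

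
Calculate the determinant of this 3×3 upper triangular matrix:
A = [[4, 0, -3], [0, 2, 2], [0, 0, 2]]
16

The determinant of a triangular matrix is the product of its diagonal entries (the off-diagonal entries above the diagonal do not affect it).
det(A) = (4) * (2) * (2) = 16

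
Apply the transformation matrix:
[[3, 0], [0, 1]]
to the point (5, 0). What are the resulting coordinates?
(15, 0)

Matrix multiplication:
[[3, 0], [0, 1]] × [5, 0]ᵀ
= [3×5 + 0×0, 0×5 + 1×0]ᵀ
= [15.0000, 0.0000]ᵀ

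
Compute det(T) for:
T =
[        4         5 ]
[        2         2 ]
det(T) = -2

For a 2×2 matrix [[a, b], [c, d]], det = a*d - b*c.
det(T) = (4)*(2) - (5)*(2) = 8 - 10 = -2.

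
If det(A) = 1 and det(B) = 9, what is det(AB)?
9

Use the multiplicative property of determinants: det(AB) = det(A)*det(B).
det(AB) = (1)*(9) = 9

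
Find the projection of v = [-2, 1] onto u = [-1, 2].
[-4/5, 8/5]

The projection of v onto u is proj_u(v) = ((v·u) / (u·u)) · u.
v·u = (-2)*(-1) + (1)*(2) = 4.
u·u = (-1)*(-1) + (2)*(2) = 5.
coefficient = 4 / 5 = 4/5.
proj_u(v) = 4/5 · [-1, 2] = [-4/5, 8/5].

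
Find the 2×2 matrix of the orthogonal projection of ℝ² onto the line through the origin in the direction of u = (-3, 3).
[[1/2, -1/2], [-1/2, 1/2]]

The orthogonal projection onto the line spanned by a nonzero vector u = (a, b) has matrix P = (u uᵀ) / (uᵀ u) = (1/(a² + b²)) · [[a², ab], [ab, b²]].
Here u = (-3, 3), so a² + b² = 9 + 9 = 18.
P = (1/18) · [[9, -9], [-9, 9]] = [[1/2, -1/2], [-1/2, 1/2]].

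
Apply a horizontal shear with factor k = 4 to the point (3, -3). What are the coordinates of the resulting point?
(-9, -3)

Shear matrix for horizontal shear with factor k = 4:
[[1, 4], [0, 1]]
Result: (3, -3) → (-9, -3)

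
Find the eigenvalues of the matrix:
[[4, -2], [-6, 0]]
λ = -2 and λ = 6

Characteristic equation: det(A - λI) = 0
λ² - (trace)λ + (det) = 0
λ² - (4)λ + (-12) = 0
λ² - 4λ - 12 = 0
Solving: λ = -2, 6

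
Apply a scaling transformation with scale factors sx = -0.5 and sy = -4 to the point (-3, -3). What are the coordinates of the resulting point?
(1.5, 12)

Scaling matrix:
[[-0.50, 0], [0, -4]]
Result: (-3 × -0.5, -3 × -4) = (1.5, 12)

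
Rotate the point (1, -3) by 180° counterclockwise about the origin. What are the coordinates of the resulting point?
(-1, 3)

Rotation matrix R(θ) = [[cos θ, -sin θ], [sin θ, cos θ]]; for θ = 180°:
R = [[-1, 0], [0, -1]]
Result: R × [1, -3]ᵀ = [-1·1 + (0)·-3, 0·1 + (-1)·-3]ᵀ = (-1, 3)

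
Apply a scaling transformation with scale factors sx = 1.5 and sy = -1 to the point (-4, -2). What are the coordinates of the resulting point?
(-6.0, 2)

Scaling matrix:
[[1.50, 0], [0, -1]]
Result: (-4 × 1.5, -2 × -1) = (-6.0, 2)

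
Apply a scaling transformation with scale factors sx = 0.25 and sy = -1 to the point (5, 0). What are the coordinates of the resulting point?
(1.25, 0)

Scaling matrix:
[[0.25, 0], [0, -1]]
Result: (5 × 0.25, 0 × -1) = (1.25, 0)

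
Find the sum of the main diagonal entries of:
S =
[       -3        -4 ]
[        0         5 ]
tr(S) = -3 + 5 = 2

The trace of a square matrix is the sum of its diagonal entries.
Diagonal entries of S: S[0][0] = -3, S[1][1] = 5.
tr(S) = -3 + 5 = 2.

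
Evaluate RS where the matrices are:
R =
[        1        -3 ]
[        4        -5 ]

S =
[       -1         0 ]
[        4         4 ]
RS =
[      -13       -12 ]
[      -24       -20 ]

Matrix multiplication: (RS)[i][j] = sum over k of R[i][k] * S[k][j].
  (RS)[0][0] = (1)*(-1) + (-3)*(4) = -13
  (RS)[0][1] = (1)*(0) + (-3)*(4) = -12
  (RS)[1][0] = (4)*(-1) + (-5)*(4) = -24
  (RS)[1][1] = (4)*(0) + (-5)*(4) = -20
RS =
[      -13       -12 ]
[      -24       -20 ]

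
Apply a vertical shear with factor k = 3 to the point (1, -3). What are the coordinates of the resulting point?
(1, 0)

Shear matrix for vertical shear with factor k = 3:
[[1, 0], [3, 1]]
Result: (1, -3) → (1, 0)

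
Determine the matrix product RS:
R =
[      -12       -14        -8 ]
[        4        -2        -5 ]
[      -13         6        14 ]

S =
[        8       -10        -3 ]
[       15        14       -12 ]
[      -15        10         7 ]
RS =
[     -186      -156       148 ]
[       77      -118       -23 ]
[     -224       354        65 ]

Matrix multiplication: (RS)[i][j] = sum over k of R[i][k] * S[k][j].
  (RS)[0][0] = (-12)*(8) + (-14)*(15) + (-8)*(-15) = -186
  (RS)[0][1] = (-12)*(-10) + (-14)*(14) + (-8)*(10) = -156
  (RS)[0][2] = (-12)*(-3) + (-14)*(-12) + (-8)*(7) = 148
  (RS)[1][0] = (4)*(8) + (-2)*(15) + (-5)*(-15) = 77
  (RS)[1][1] = (4)*(-10) + (-2)*(14) + (-5)*(10) = -118
  (RS)[1][2] = (4)*(-3) + (-2)*(-12) + (-5)*(7) = -23
  (RS)[2][0] = (-13)*(8) + (6)*(15) + (14)*(-15) = -224
  (RS)[2][1] = (-13)*(-10) + (6)*(14) + (14)*(10) = 354
  (RS)[2][2] = (-13)*(-3) + (6)*(-12) + (14)*(7) = 65
RS =
[     -186      -156       148 ]
[       77      -118       -23 ]
[     -224       354        65 ]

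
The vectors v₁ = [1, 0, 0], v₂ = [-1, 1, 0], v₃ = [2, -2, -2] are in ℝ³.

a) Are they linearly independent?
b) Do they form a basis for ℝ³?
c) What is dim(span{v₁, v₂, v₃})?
Yes independent, yes basis, dim = 3

Stack v₁, v₂, v₃ as rows of a 3×3 matrix.
[[1, 0, 0]; [-1, 1, 0]; [2, -2, -2]] is already lower triangular with nonzero diagonal entries (1, 1, -2), so its determinant is the product of the diagonal entries, det = (1)·(1)·(-2) = -2 ≠ 0, and the rows are linearly independent.
Three linearly independent vectors in ℝ³ form a basis for ℝ³, so dim(span{v₁,v₂,v₃}) = 3.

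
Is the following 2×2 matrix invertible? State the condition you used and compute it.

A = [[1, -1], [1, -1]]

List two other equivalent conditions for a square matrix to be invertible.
No, not invertible; det(A) = 0 (two rows are equal, so the rows are linearly dependent). Equivalent conditions (failing for this A): rank(A) < 2; Ax = 0 has non-trivial solutions; 0 is an eigenvalue; the columns are linearly dependent.

To check invertibility, compute det(A).
In this matrix, row 0 and the last row are identical, so one row is a scalar multiple of another and the rows are linearly dependent.
A matrix with linearly dependent rows has det = 0 and is not invertible.
Equivalent failed conditions:
- rank(A) < 2.
- Ax = 0 has non-trivial solutions.
- 0 is an eigenvalue.
- The columns are linearly dependent.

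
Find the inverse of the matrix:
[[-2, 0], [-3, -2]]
[[-1/2, 0], [3/4, -1/2]]

For [[a,b],[c,d]], inverse = (1/det)·[[d,-b],[-c,a]]
det = -2·-2 - 0·-3 = 4
Inverse = (1/4)·[[-2, 0], [3, -2]]
        = [[-1/2, 0], [3/4, -1/2]]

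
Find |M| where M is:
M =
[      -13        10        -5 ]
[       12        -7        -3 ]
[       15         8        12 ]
det(M) = -2115

Expand along row 0 (cofactor expansion): det(M) = a*(e*i - f*h) - b*(d*i - f*g) + c*(d*h - e*g), where the 3×3 is [[a, b, c], [d, e, f], [g, h, i]].
Minor M_00 = (-7)*(12) - (-3)*(8) = -84 + 24 = -60.
Minor M_01 = (12)*(12) - (-3)*(15) = 144 + 45 = 189.
Minor M_02 = (12)*(8) - (-7)*(15) = 96 + 105 = 201.
det(M) = (-13)*(-60) - (10)*(189) + (-5)*(201) = 780 - 1890 - 1005 = -2115.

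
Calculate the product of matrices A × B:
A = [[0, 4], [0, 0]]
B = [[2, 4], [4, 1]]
[[16, 4], [0, 0]]

Matrix multiplication:
C[0][0] = 0×2 + 4×4 = 16
C[0][1] = 0×4 + 4×1 = 4
C[1][0] = 0×2 + 0×4 = 0
C[1][1] = 0×4 + 0×1 = 0
Result: [[16, 4], [0, 0]]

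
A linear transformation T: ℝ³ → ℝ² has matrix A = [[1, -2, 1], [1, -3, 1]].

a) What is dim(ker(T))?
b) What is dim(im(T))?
dim(ker) = 1, dim(im) = 2

The two rows are not scalar multiples of one another (no single k satisfies row 2 = k × row 1), so they are linearly independent.
Thus rank(A) = 2.
dim(im(T)) = rank(A) = 2.
By the rank-nullity theorem applied to T: ℝ³ → ℝ², rank(A) + nullity(A) = 3 (the domain dimension), so dim(ker(T)) = 3 - 2 = 1.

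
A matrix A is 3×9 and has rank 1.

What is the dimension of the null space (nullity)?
8

The rank-nullity theorem for an m×n matrix states:
rank(A) + nullity(A) = n (the number of columns).
Here n = 9 and rank(A) = 1, so nullity(A) = 9 - 1 = 8.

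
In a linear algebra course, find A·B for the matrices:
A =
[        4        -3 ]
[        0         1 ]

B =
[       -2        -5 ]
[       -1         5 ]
AB =
[       -5       -35 ]
[       -1         5 ]

Matrix multiplication: (AB)[i][j] = sum over k of A[i][k] * B[k][j].
  (AB)[0][0] = (4)*(-2) + (-3)*(-1) = -5
  (AB)[0][1] = (4)*(-5) + (-3)*(5) = -35
  (AB)[1][0] = (0)*(-2) + (1)*(-1) = -1
  (AB)[1][1] = (0)*(-5) + (1)*(5) = 5
AB =
[       -5       -35 ]
[       -1         5 ]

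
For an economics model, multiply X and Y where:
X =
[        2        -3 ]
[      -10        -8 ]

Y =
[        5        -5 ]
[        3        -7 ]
XY =
[        1        11 ]
[      -74       106 ]

Matrix multiplication: (XY)[i][j] = sum over k of X[i][k] * Y[k][j].
  (XY)[0][0] = (2)*(5) + (-3)*(3) = 1
  (XY)[0][1] = (2)*(-5) + (-3)*(-7) = 11
  (XY)[1][0] = (-10)*(5) + (-8)*(3) = -74
  (XY)[1][1] = (-10)*(-5) + (-8)*(-7) = 106
XY =
[        1        11 ]
[      -74       106 ]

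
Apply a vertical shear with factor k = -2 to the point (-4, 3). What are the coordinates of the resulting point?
(-4, 11)

Shear matrix for vertical shear with factor k = -2:
[[1, 0], [-2, 1]]
Result: (-4, 3) → (-4, 11)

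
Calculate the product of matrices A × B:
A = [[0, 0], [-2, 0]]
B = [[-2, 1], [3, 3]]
[[0, 0], [4, -2]]

Matrix multiplication:
C[0][0] = 0×-2 + 0×3 = 0
C[0][1] = 0×1 + 0×3 = 0
C[1][0] = -2×-2 + 0×3 = 4
C[1][1] = -2×1 + 0×3 = -2
Result: [[0, 0], [4, -2]]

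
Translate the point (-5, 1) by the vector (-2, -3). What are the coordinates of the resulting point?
(-7, -2)

Translation by (-2, -3):
x' = -5 + -2 = -7
y' = 1 + -3 = -2
Homogeneous matrix: [[1, 0, -2], [0, 1, -3], [0, 0, 1]]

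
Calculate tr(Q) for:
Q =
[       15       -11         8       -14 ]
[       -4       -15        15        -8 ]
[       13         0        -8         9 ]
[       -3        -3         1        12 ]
tr(Q) = 15 - 15 - 8 + 12 = 4

The trace of a square matrix is the sum of its diagonal entries.
Diagonal entries of Q: Q[0][0] = 15, Q[1][1] = -15, Q[2][2] = -8, Q[3][3] = 12.
tr(Q) = 15 - 15 - 8 + 12 = 4.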